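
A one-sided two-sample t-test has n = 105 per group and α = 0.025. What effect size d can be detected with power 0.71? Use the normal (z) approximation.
d ≈ 0.35

Minimum detectable effect (two-sample t-test, normal approximation):
d = (z_α + z_β) / √(n/2)
d = (1.960 + 0.553) / √(105/2)
d = 2.513 / 7.246
d ≈ 0.35

By Cohen's convention (0.2 small / 0.5 medium / 0.8 large): small effect.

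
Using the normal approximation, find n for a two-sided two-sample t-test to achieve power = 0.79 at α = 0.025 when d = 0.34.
n = 161 per group

Sample size formula (two-sample t-test, normal approximation):
n = 2 · ((z_{α/2} + z_β) / d)²

z_{α/2} = 2.241 (for α = 0.025, two-sided)
z_β = 0.806 (for power = 0.79)
d = 0.34

n = 2 · ((2.241 + 0.806) / 0.34)²
n = 2 · (8.962)²
n ≈ 160.63
Round up to the next whole number: n = 161 per group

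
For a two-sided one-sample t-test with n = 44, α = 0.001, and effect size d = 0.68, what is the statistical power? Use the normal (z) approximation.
Power ≈ 0.89

Power calculation (one-sample t-test, normal approximation):
z_β = d · √n - z_{α/2}
z_β = 0.68 · √44 - 3.291
z_β = 0.68 · 6.633 - 3.291
z_β = 1.220

Power = Φ(z_β) = Φ(1.220) ≈ 0.889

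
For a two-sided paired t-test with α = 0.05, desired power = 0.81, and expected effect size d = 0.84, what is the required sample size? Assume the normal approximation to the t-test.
n = 12 pairs

Sample size formula (paired t-test, normal approximation):
n = ((z_{α/2} + z_β) / d)²

z_{α/2} = 1.960 (for α = 0.05, two-sided)
z_β = 0.878 (for power = 0.81)
d = 0.84

n = ((1.960 + 0.878) / 0.84)²
n = (3.379)²
n ≈ 11.42
Round up to the next whole number: n = 12 pairs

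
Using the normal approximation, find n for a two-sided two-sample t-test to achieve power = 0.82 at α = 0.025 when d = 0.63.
n = 51 per group

Sample size formula (two-sample t-test, normal approximation):
n = 2 · ((z_{α/2} + z_β) / d)²

z_{α/2} = 2.241 (for α = 0.025, two-sided)
z_β = 0.915 (for power = 0.82)
d = 0.63

n = 2 · ((2.241 + 0.915) / 0.63)²
n = 2 · (5.010)²
n ≈ 50.20
Round up to the next whole number: n = 51 per group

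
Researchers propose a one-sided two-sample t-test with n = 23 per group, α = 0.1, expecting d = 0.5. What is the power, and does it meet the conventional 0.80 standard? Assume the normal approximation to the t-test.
Power ≈ 0.66; the study is underpowered (power < 0.80)

Power calculation (two-sample t-test, normal approximation):
z_β = d · √(n/2) - z_α
z_β = 0.5 · √(23/2) - 1.282
z_β = 0.5 · 3.391 - 1.282
z_β = 0.414

Power = Φ(z_β) = Φ(0.414) ≈ 0.661

Effect size d = 0.5 is medium by Cohen's convention (0.2/0.5/0.8).

Threshold: power ≥ 0.80 is conventionally adequate.
Power ≈ 0.66 → the study is underpowered (power < 0.80).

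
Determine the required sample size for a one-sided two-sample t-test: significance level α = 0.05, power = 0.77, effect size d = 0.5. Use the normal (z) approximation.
n = 46 per group

Sample size formula (two-sample t-test, normal approximation):
n = 2 · ((z_α + z_β) / d)²

z_α = 1.645 (for α = 0.05, one-sided)
z_β = 0.739 (for power = 0.77)
d = 0.5

n = 2 · ((1.645 + 0.739) / 0.5)²
n = 2 · (4.768)²
n ≈ 45.47
Round up to the next whole number: n = 46 per group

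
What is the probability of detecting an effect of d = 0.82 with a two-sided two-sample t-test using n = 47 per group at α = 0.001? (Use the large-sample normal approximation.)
Power ≈ 0.75

Power calculation (two-sample t-test, normal approximation):
z_β = d · √(n/2) - z_{α/2}
z_β = 0.82 · √(47/2) - 3.291
z_β = 0.82 · 4.848 - 3.291
z_β = 0.685

Power = Φ(z_β) = Φ(0.685) ≈ 0.753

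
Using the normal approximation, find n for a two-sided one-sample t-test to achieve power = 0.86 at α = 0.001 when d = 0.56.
n = 61

Sample size formula (one-sample t-test, normal approximation):
n = ((z_{α/2} + z_β) / d)²

z_{α/2} = 3.291 (for α = 0.001, two-sided)
z_β = 1.080 (for power = 0.86)
d = 0.56

n = ((3.291 + 1.080) / 0.56)²
n = (7.805)²
n ≈ 60.92
Round up to the next whole number: n = 61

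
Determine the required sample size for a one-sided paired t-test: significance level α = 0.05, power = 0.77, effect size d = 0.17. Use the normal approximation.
n = 197 pairs

Sample size formula (paired t-test, normal approximation):
n = ((z_α + z_β) / d)²

z_α = 1.645 (for α = 0.05, one-sided)
z_β = 0.739 (for power = 0.77)
d = 0.17

n = ((1.645 + 0.739) / 0.17)²
n = (14.024)²
n ≈ 196.67
Round up to the next whole number: n = 197 pairs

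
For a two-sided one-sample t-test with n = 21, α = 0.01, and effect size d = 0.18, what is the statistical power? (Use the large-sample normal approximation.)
Power ≈ 0.04

Power calculation (one-sample t-test, normal approximation):
z_β = d · √n - z_{α/2}
z_β = 0.18 · √21 - 2.576
z_β = 0.18 · 4.583 - 2.576
z_β = -1.751

Power = Φ(z_β) = Φ(-1.751) ≈ 0.040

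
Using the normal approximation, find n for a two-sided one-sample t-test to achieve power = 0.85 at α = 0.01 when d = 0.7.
n = 27

Sample size formula (one-sample t-test, normal approximation):
n = ((z_{α/2} + z_β) / d)²

z_{α/2} = 2.576 (for α = 0.01, two-sided)
z_β = 1.036 (for power = 0.85)
d = 0.7

n = ((2.576 + 1.036) / 0.7)²
n = (5.160)²
n ≈ 26.63
Round up to the next whole number: n = 27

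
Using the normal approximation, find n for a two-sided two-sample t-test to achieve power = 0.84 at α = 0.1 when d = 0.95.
n = 16 per group

Sample size formula (two-sample t-test, normal approximation):
n = 2 · ((z_{α/2} + z_β) / d)²

z_{α/2} = 1.645 (for α = 0.1, two-sided)
z_β = 0.994 (for power = 0.84)
d = 0.95

n = 2 · ((1.645 + 0.994) / 0.95)²
n = 2 · (2.778)²
n ≈ 15.43
Round up to the next whole number: n = 16 per group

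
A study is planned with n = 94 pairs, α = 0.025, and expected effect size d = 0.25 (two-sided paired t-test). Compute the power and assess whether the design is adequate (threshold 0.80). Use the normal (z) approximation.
Power ≈ 0.57; the study is underpowered (power < 0.80)

Power calculation (paired t-test, normal approximation):
z_β = d · √n - z_{α/2}
z_β = 0.25 · √94 - 2.241
z_β = 0.25 · 9.695 - 2.241
z_β = 0.182

Power = Φ(z_β) = Φ(0.182) ≈ 0.572

Effect size d = 0.25 is small by Cohen's convention (0.2/0.5/0.8).

Threshold: power ≥ 0.80 is conventionally adequate.
Power ≈ 0.57 → the study is underpowered (power < 0.80).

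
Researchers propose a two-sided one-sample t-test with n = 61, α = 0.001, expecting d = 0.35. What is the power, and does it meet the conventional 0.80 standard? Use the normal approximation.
Power ≈ 0.29; the study is underpowered (power < 0.80)

Power calculation (one-sample t-test, normal approximation):
z_β = d · √n - z_{α/2}
z_β = 0.35 · √61 - 3.291
z_β = 0.35 · 7.810 - 3.291
z_β = -0.557

Power = Φ(z_β) = Φ(-0.557) ≈ 0.289

Effect size d = 0.35 is small by Cohen's convention (0.2/0.5/0.8).

Threshold: power ≥ 0.80 is conventionally adequate.
Power ≈ 0.29 → the study is underpowered (power < 0.80).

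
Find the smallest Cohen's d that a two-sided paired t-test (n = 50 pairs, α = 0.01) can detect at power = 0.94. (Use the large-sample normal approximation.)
d ≈ 0.58

Minimum detectable effect (paired t-test, normal approximation):
d = (z_{α/2} + z_β) / √n
d = (2.576 + 1.555) / √50
d = 4.131 / 7.071
d ≈ 0.58

By Cohen's convention (0.2 small / 0.5 medium / 0.8 large): medium effect.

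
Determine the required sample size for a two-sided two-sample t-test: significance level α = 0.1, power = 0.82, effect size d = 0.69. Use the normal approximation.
n = 28 per group

Sample size formula (two-sample t-test, normal approximation):
n = 2 · ((z_{α/2} + z_β) / d)²

z_{α/2} = 1.645 (for α = 0.1, two-sided)
z_β = 0.915 (for power = 0.82)
d = 0.69

n = 2 · ((1.645 + 0.915) / 0.69)²
n = 2 · (3.710)²
n ≈ 27.53
Round up to the next whole number: n = 28 per group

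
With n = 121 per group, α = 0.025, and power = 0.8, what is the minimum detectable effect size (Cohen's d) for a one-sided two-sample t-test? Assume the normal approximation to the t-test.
d ≈ 0.36

Minimum detectable effect (two-sample t-test, normal approximation):
d = (z_α + z_β) / √(n/2)
d = (1.960 + 0.842) / √(121/2)
d = 2.802 / 7.778
d ≈ 0.36

By Cohen's convention (0.2 small / 0.5 medium / 0.8 large): small effect.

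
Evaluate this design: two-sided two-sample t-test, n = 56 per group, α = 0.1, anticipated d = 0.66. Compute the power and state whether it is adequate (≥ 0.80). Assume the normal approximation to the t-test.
Power ≈ 0.97; the study is adequately powered (power ≥ 0.80)

Power calculation (two-sample t-test, normal approximation):
z_β = d · √(n/2) - z_{α/2}
z_β = 0.66 · √(56/2) - 1.645
z_β = 0.66 · 5.292 - 1.645
z_β = 1.848

Power = Φ(z_β) = Φ(1.848) ≈ 0.968

Effect size d = 0.66 is medium by Cohen's convention (0.2/0.5/0.8).

Threshold: power ≥ 0.80 is conventionally adequate.
Power ≈ 0.97 → the study is adequately powered (power ≥ 0.80).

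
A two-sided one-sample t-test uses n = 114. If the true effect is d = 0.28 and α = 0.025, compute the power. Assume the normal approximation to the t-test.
Power ≈ 0.77

Power calculation (one-sample t-test, normal approximation):
z_β = d · √n - z_{α/2}
z_β = 0.28 · √114 - 2.241
z_β = 0.28 · 10.677 - 2.241
z_β = 0.748

Power = Φ(z_β) = Φ(0.748) ≈ 0.773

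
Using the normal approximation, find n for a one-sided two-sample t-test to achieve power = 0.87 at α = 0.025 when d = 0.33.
n = 175 per group

Sample size formula (two-sample t-test, normal approximation):
n = 2 · ((z_α + z_β) / d)²

z_α = 1.960 (for α = 0.025, one-sided)
z_β = 1.126 (for power = 0.87)
d = 0.33

n = 2 · ((1.960 + 1.126) / 0.33)²
n = 2 · (9.352)²
n ≈ 174.92
Round up to the next whole number: n = 175 per group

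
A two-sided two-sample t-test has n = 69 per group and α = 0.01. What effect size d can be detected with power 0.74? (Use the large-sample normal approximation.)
d ≈ 0.55

Minimum detectable effect (two-sample t-test, normal approximation):
d = (z_{α/2} + z_β) / √(n/2)
d = (2.576 + 0.643) / √(69/2)
d = 3.219 / 5.874
d ≈ 0.55

By Cohen's convention (0.2 small / 0.5 medium / 0.8 large): medium effect.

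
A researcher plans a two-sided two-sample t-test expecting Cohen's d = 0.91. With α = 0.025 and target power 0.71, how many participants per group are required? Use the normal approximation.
n = 19 per group

Sample size formula (two-sample t-test, normal approximation):
n = 2 · ((z_{α/2} + z_β) / d)²

z_{α/2} = 2.241 (for α = 0.025, two-sided)
z_β = 0.553 (for power = 0.71)
d = 0.91

n = 2 · ((2.241 + 0.553) / 0.91)²
n = 2 · (3.070)²
n ≈ 18.85
Round up to the next whole number: n = 19 per group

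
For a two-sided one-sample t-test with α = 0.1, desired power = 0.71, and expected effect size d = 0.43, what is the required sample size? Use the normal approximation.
n = 27

Sample size formula (one-sample t-test, normal approximation):
n = ((z_{α/2} + z_β) / d)²

z_{α/2} = 1.645 (for α = 0.1, two-sided)
z_β = 0.553 (for power = 0.71)
d = 0.43

n = ((1.645 + 0.553) / 0.43)²
n = (5.112)²
n ≈ 26.13
Round up to the next whole number: n = 27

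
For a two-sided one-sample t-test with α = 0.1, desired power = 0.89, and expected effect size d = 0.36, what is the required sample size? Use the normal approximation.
n = 64

Sample size formula (one-sample t-test, normal approximation):
n = ((z_{α/2} + z_β) / d)²

z_{α/2} = 1.645 (for α = 0.1, two-sided)
z_β = 1.227 (for power = 0.89)
d = 0.36

n = ((1.645 + 1.227) / 0.36)²
n = (7.978)²
n ≈ 63.65
Round up to the next whole number: n = 64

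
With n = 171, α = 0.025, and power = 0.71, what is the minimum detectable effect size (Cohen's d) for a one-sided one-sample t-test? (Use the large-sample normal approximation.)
d ≈ 0.19

Minimum detectable effect (one-sample t-test, normal approximation):
d = (z_α + z_β) / √n
d = (1.960 + 0.553) / √171
d = 2.513 / 13.077
d ≈ 0.19

By Cohen's convention (0.2 small / 0.5 medium / 0.8 large): very small effect.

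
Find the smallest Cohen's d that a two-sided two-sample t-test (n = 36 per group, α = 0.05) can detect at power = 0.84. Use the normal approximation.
d ≈ 0.70

Minimum detectable effect (two-sample t-test, normal approximation):
d = (z_{α/2} + z_β) / √(n/2)
d = (1.960 + 0.994) / √(36/2)
d = 2.954 / 4.243
d ≈ 0.70

By Cohen's convention (0.2 small / 0.5 medium / 0.8 large): medium effect.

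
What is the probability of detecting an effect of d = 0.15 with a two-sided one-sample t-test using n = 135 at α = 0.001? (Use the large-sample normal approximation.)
Power ≈ 0.06

Power calculation (one-sample t-test, normal approximation):
z_β = d · √n - z_{α/2}
z_β = 0.15 · √135 - 3.291
z_β = 0.15 · 11.619 - 3.291
z_β = -1.548

Power = Φ(z_β) = Φ(-1.548) ≈ 0.061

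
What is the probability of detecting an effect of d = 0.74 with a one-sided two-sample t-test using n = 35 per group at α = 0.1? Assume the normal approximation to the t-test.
Power ≈ 0.97

Power calculation (two-sample t-test, normal approximation):
z_β = d · √(n/2) - z_α
z_β = 0.74 · √(35/2) - 1.282
z_β = 0.74 · 4.183 - 1.282
z_β = 1.814

Power = Φ(z_β) = Φ(1.814) ≈ 0.965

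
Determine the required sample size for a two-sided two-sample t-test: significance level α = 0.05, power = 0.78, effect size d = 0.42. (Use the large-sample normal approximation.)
n = 85 per group

Sample size formula (two-sample t-test, normal approximation):
n = 2 · ((z_{α/2} + z_β) / d)²

z_{α/2} = 1.960 (for α = 0.05, two-sided)
z_β = 0.772 (for power = 0.78)
d = 0.42

n = 2 · ((1.960 + 0.772) / 0.42)²
n = 2 · (6.505)²
n ≈ 84.63
Round up to the next whole number: n = 85 per group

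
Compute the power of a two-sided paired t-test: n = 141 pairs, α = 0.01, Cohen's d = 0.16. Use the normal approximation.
Power ≈ 0.25

Power calculation (paired t-test, normal approximation):
z_β = d · √n - z_{α/2}
z_β = 0.16 · √141 - 2.576
z_β = 0.16 · 11.874 - 2.576
z_β = -0.676

Power = Φ(z_β) = Φ(-0.676) ≈ 0.250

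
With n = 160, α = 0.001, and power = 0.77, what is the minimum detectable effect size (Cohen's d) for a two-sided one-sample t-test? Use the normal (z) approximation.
d ≈ 0.32

Minimum detectable effect (one-sample t-test, normal approximation):
d = (z_{α/2} + z_β) / √n
d = (3.291 + 0.739) / √160
d = 4.029 / 12.649
d ≈ 0.32

By Cohen's convention (0.2 small / 0.5 medium / 0.8 large): small effect.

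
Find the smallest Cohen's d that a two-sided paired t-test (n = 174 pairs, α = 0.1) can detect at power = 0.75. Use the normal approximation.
d ≈ 0.18

Minimum detectable effect (paired t-test, normal approximation):
d = (z_{α/2} + z_β) / √n
d = (1.645 + 0.674) / √174
d = 2.319 / 13.191
d ≈ 0.18

By Cohen's convention (0.2 small / 0.5 medium / 0.8 large): very small effect.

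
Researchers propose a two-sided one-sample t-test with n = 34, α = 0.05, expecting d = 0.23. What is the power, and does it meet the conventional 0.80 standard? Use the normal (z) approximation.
Power ≈ 0.27; the study is underpowered (power < 0.80)

Power calculation (one-sample t-test, normal approximation):
z_β = d · √n - z_{α/2}
z_β = 0.23 · √34 - 1.960
z_β = 0.23 · 5.831 - 1.960
z_β = -0.619

Power = Φ(z_β) = Φ(-0.619) ≈ 0.268

Effect size d = 0.23 is small by Cohen's convention (0.2/0.5/0.8).

Threshold: power ≥ 0.80 is conventionally adequate.
Power ≈ 0.27 → the study is underpowered (power < 0.80).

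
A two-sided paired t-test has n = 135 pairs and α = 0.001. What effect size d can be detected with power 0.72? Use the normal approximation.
d ≈ 0.33

Minimum detectable effect (paired t-test, normal approximation):
d = (z_{α/2} + z_β) / √n
d = (3.291 + 0.583) / √135
d = 3.873 / 11.619
d ≈ 0.33

By Cohen's convention (0.2 small / 0.5 medium / 0.8 large): small effect.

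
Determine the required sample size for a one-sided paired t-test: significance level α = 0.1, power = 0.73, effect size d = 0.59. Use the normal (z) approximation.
n = 11 pairs

Sample size formula (paired t-test, normal approximation):
n = ((z_α + z_β) / d)²

z_α = 1.282 (for α = 0.1, one-sided)
z_β = 0.613 (for power = 0.73)
d = 0.59

n = ((1.282 + 0.613) / 0.59)²
n = (3.212)²
n ≈ 10.32
Round up to the next whole number: n = 11 pairs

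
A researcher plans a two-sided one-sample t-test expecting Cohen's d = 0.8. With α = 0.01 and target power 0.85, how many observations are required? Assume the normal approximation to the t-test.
n = 21

Sample size formula (one-sample t-test, normal approximation):
n = ((z_{α/2} + z_β) / d)²

z_{α/2} = 2.576 (for α = 0.01, two-sided)
z_β = 1.036 (for power = 0.85)
d = 0.8

n = ((2.576 + 1.036) / 0.8)²
n = (4.515)²
n ≈ 20.39
Round up to the next whole number: n = 21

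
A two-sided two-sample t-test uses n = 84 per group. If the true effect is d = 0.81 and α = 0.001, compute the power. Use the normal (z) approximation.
Power ≈ 0.97

Power calculation (two-sample t-test, normal approximation):
z_β = d · √(n/2) - z_{α/2}
z_β = 0.81 · √(84/2) - 3.291
z_β = 0.81 · 6.481 - 3.291
z_β = 1.959

Power = Φ(z_β) = Φ(1.959) ≈ 0.975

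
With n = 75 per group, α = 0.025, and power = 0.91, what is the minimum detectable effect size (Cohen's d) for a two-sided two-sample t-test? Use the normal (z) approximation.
d ≈ 0.58

Minimum detectable effect (two-sample t-test, normal approximation):
d = (z_{α/2} + z_β) / √(n/2)
d = (2.241 + 1.341) / √(75/2)
d = 3.582 / 6.124
d ≈ 0.58

By Cohen's convention (0.2 small / 0.5 medium / 0.8 large): medium effect.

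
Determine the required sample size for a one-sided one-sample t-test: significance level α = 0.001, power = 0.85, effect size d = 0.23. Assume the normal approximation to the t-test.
n = 322

Sample size formula (one-sample t-test, normal approximation):
n = ((z_α + z_β) / d)²

z_α = 3.090 (for α = 0.001, one-sided)
z_β = 1.036 (for power = 0.85)
d = 0.23

n = ((3.090 + 1.036) / 0.23)²
n = (17.939)²
n ≈ 321.81
Round up to the next whole number: n = 322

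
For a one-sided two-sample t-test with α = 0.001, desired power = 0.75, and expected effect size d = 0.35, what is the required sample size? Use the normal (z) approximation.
n = 232 per group

Sample size formula (two-sample t-test, normal approximation):
n = 2 · ((z_α + z_β) / d)²

z_α = 3.090 (for α = 0.001, one-sided)
z_β = 0.674 (for power = 0.75)
d = 0.35

n = 2 · ((3.090 + 0.674) / 0.35)²
n = 2 · (10.754)²
n ≈ 231.30
Round up to the next whole number: n = 232 per group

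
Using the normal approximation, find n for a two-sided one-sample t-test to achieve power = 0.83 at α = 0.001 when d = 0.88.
n = 24

Sample size formula (one-sample t-test, normal approximation):
n = ((z_{α/2} + z_β) / d)²

z_{α/2} = 3.291 (for α = 0.001, two-sided)
z_β = 0.954 (for power = 0.83)
d = 0.88

n = ((3.291 + 0.954) / 0.88)²
n = (4.824)²
n ≈ 23.27
Round up to the next whole number: n = 24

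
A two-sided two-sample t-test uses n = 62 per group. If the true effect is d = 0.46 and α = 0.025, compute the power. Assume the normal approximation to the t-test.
Power ≈ 0.63

Power calculation (two-sample t-test, normal approximation):
z_β = d · √(n/2) - z_{α/2}
z_β = 0.46 · √(62/2) - 2.241
z_β = 0.46 · 5.568 - 2.241
z_β = 0.320

Power = Φ(z_β) = Φ(0.320) ≈ 0.625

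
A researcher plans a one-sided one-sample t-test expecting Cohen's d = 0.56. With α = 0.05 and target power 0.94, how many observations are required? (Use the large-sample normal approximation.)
n = 33

Sample size formula (one-sample t-test, normal approximation):
n = ((z_α + z_β) / d)²

z_α = 1.645 (for α = 0.05, one-sided)
z_β = 1.555 (for power = 0.94)
d = 0.56

n = ((1.645 + 1.555) / 0.56)²
n = (5.714)²
n ≈ 32.65
Round up to the next whole number: n = 33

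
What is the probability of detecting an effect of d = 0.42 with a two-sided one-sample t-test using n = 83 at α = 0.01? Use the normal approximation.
Power ≈ 0.89

Power calculation (one-sample t-test, normal approximation):
z_β = d · √n - z_{α/2}
z_β = 0.42 · √83 - 2.576
z_β = 0.42 · 9.110 - 2.576
z_β = 1.251

Power = Φ(z_β) = Φ(1.251) ≈ 0.894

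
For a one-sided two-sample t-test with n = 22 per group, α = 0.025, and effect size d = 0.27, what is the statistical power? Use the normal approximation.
Power ≈ 0.14

Power calculation (two-sample t-test, normal approximation):
z_β = d · √(n/2) - z_α
z_β = 0.27 · √(22/2) - 1.960
z_β = 0.27 · 3.317 - 1.960
z_β = -1.064

Power = Φ(z_β) = Φ(-1.064) ≈ 0.144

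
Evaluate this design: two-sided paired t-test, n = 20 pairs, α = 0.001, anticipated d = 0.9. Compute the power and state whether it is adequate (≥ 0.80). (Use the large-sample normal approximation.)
Power ≈ 0.77; the study is underpowered (power < 0.80)

Power calculation (paired t-test, normal approximation):
z_β = d · √n - z_{α/2}
z_β = 0.9 · √20 - 3.291
z_β = 0.9 · 4.472 - 3.291
z_β = 0.734

Power = Φ(z_β) = Φ(0.734) ≈ 0.769

Effect size d = 0.9 is large by Cohen's convention (0.2/0.5/0.8).

Threshold: power ≥ 0.80 is conventionally adequate.
Power ≈ 0.77 → the study is underpowered (power < 0.80).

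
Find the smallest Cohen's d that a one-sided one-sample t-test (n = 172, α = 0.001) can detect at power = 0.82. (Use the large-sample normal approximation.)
d ≈ 0.31

Minimum detectable effect (one-sample t-test, normal approximation):
d = (z_α + z_β) / √n
d = (3.090 + 0.915) / √172
d = 4.006 / 13.115
d ≈ 0.31

By Cohen's convention (0.2 small / 0.5 medium / 0.8 large): small effect.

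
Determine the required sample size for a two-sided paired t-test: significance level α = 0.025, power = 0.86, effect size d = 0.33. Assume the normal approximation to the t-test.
n = 102 pairs

Sample size formula (paired t-test, normal approximation):
n = ((z_{α/2} + z_β) / d)²

z_{α/2} = 2.241 (for α = 0.025, two-sided)
z_β = 1.080 (for power = 0.86)
d = 0.33

n = ((2.241 + 1.080) / 0.33)²
n = (10.064)²
n ≈ 101.28
Round up to the next whole number: n = 102 pairs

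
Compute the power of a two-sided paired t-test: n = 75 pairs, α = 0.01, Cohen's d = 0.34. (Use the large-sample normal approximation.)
Power ≈ 0.64

Power calculation (paired t-test, normal approximation):
z_β = d · √n - z_{α/2}
z_β = 0.34 · √75 - 2.576
z_β = 0.34 · 8.660 - 2.576
z_β = 0.369

Power = Φ(z_β) = Φ(0.369) ≈ 0.644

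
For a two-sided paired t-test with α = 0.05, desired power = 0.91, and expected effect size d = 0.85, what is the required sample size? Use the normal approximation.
n = 16 pairs

Sample size formula (paired t-test, normal approximation):
n = ((z_{α/2} + z_β) / d)²

z_{α/2} = 1.960 (for α = 0.05, two-sided)
z_β = 1.341 (for power = 0.91)
d = 0.85

n = ((1.960 + 1.341) / 0.85)²
n = (3.884)²
n ≈ 15.09
Round up to the next whole number: n = 16 pairs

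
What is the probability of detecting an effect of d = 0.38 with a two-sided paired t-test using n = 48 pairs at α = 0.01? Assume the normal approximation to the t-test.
Power ≈ 0.52

Power calculation (paired t-test, normal approximation):
z_β = d · √n - z_{α/2}
z_β = 0.38 · √48 - 2.576
z_β = 0.38 · 6.928 - 2.576
z_β = 0.057

Power = Φ(z_β) = Φ(0.057) ≈ 0.523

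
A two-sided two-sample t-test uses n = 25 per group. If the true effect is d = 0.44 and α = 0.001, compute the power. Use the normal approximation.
Power ≈ 0.04

Power calculation (two-sample t-test, normal approximation):
z_β = d · √(n/2) - z_{α/2}
z_β = 0.44 · √(25/2) - 3.291
z_β = 0.44 · 3.536 - 3.291
z_β = -1.735

Power = Φ(z_β) = Φ(-1.735) ≈ 0.041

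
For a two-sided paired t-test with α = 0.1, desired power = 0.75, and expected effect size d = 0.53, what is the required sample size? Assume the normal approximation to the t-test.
n = 20 pairs

Sample size formula (paired t-test, normal approximation):
n = ((z_{α/2} + z_β) / d)²

z_{α/2} = 1.645 (for α = 0.1, two-sided)
z_β = 0.674 (for power = 0.75)
d = 0.53

n = ((1.645 + 0.674) / 0.53)²
n = (4.375)²
n ≈ 19.14
Round up to the next whole number: n = 20 pairs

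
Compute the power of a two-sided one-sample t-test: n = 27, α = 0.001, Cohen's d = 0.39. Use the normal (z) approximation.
Power ≈ 0.10

Power calculation (one-sample t-test, normal approximation):
z_β = d · √n - z_{α/2}
z_β = 0.39 · √27 - 3.291
z_β = 0.39 · 5.196 - 3.291
z_β = -1.264

Power = Φ(z_β) = Φ(-1.264) ≈ 0.103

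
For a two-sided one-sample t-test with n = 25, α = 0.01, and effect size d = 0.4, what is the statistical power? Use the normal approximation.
Power ≈ 0.28

Power calculation (one-sample t-test, normal approximation):
z_β = d · √n - z_{α/2}
z_β = 0.4 · √25 - 2.576
z_β = 0.4 · 5.000 - 2.576
z_β = -0.576

Power = Φ(z_β) = Φ(-0.576) ≈ 0.282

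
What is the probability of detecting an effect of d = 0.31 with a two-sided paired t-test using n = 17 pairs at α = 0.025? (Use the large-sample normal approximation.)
Power ≈ 0.17

Power calculation (paired t-test, normal approximation):
z_β = d · √n - z_{α/2}
z_β = 0.31 · √17 - 2.241
z_β = 0.31 · 4.123 - 2.241
z_β = -0.963

Power = Φ(z_β) = Φ(-0.963) ≈ 0.168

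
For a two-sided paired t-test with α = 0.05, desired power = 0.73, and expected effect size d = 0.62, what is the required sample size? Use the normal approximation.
n = 18 pairs

Sample size formula (paired t-test, normal approximation):
n = ((z_{α/2} + z_β) / d)²

z_{α/2} = 1.960 (for α = 0.05, two-sided)
z_β = 0.613 (for power = 0.73)
d = 0.62

n = ((1.960 + 0.613) / 0.62)²
n = (4.150)²
n ≈ 17.22
Round up to the next whole number: n = 18 pairs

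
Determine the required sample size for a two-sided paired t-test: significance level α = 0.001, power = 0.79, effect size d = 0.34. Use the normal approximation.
n = 146 pairs

Sample size formula (paired t-test, normal approximation):
n = ((z_{α/2} + z_β) / d)²

z_{α/2} = 3.291 (for α = 0.001, two-sided)
z_β = 0.806 (for power = 0.79)
d = 0.34

n = ((3.291 + 0.806) / 0.34)²
n = (12.050)²
n ≈ 145.20
Round up to the next whole number: n = 146 pairs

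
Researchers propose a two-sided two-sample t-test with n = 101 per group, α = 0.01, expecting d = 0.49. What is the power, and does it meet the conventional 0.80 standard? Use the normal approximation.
Power ≈ 0.82; the study is adequately powered (power ≥ 0.80)

Power calculation (two-sample t-test, normal approximation):
z_β = d · √(n/2) - z_{α/2}
z_β = 0.49 · √(101/2) - 2.576
z_β = 0.49 · 7.106 - 2.576
z_β = 0.906

Power = Φ(z_β) = Φ(0.906) ≈ 0.818

Effect size d = 0.49 is small by Cohen's convention (0.2/0.5/0.8).

Threshold: power ≥ 0.80 is conventionally adequate.
Power ≈ 0.82 → the study is adequately powered (power ≥ 0.80).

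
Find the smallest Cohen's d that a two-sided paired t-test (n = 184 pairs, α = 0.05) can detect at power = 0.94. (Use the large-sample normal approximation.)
d ≈ 0.26

Minimum detectable effect (paired t-test, normal approximation):
d = (z_{α/2} + z_β) / √n
d = (1.960 + 1.555) / √184
d = 3.515 / 13.565
d ≈ 0.26

By Cohen's convention (0.2 small / 0.5 medium / 0.8 large): small effect.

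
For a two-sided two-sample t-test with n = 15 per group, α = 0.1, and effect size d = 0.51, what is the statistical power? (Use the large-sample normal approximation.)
Power ≈ 0.40

Power calculation (two-sample t-test, normal approximation):
z_β = d · √(n/2) - z_{α/2}
z_β = 0.51 · √(15/2) - 1.645
z_β = 0.51 · 2.739 - 1.645
z_β = -0.248

Power = Φ(z_β) = Φ(-0.248) ≈ 0.402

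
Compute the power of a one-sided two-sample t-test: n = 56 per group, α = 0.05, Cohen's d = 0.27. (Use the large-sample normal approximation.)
Power ≈ 0.41

Power calculation (two-sample t-test, normal approximation):
z_β = d · √(n/2) - z_α
z_β = 0.27 · √(56/2) - 1.645
z_β = 0.27 · 5.292 - 1.645
z_β = -0.216

Power = Φ(z_β) = Φ(-0.216) ≈ 0.414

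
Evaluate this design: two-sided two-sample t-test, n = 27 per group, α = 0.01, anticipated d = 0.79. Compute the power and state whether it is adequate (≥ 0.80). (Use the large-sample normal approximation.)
Power ≈ 0.63; the study is underpowered (power < 0.80)

Power calculation (two-sample t-test, normal approximation):
z_β = d · √(n/2) - z_{α/2}
z_β = 0.79 · √(27/2) - 2.576
z_β = 0.79 · 3.674 - 2.576
z_β = 0.327

Power = Φ(z_β) = Φ(0.327) ≈ 0.628

Effect size d = 0.79 is medium by Cohen's convention (0.2/0.5/0.8).

Threshold: power ≥ 0.80 is conventionally adequate.
Power ≈ 0.63 → the study is underpowered (power < 0.80).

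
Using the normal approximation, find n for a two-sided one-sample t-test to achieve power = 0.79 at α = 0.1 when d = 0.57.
n = 19

Sample size formula (one-sample t-test, normal approximation):
n = ((z_{α/2} + z_β) / d)²

z_{α/2} = 1.645 (for α = 0.1, two-sided)
z_β = 0.806 (for power = 0.79)
d = 0.57

n = ((1.645 + 0.806) / 0.57)²
n = (4.300)²
n ≈ 18.49
Round up to the next whole number: n = 19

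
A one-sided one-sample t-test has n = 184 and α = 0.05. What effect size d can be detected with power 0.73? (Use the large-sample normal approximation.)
d ≈ 0.17

Minimum detectable effect (one-sample t-test, normal approximation):
d = (z_α + z_β) / √n
d = (1.645 + 0.613) / √184
d = 2.258 / 13.565
d ≈ 0.17

By Cohen's convention (0.2 small / 0.5 medium / 0.8 large): very small effect.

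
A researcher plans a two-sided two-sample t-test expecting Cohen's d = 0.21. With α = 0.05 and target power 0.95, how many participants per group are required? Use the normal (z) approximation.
n = 590 per group

Sample size formula (two-sample t-test, normal approximation):
n = 2 · ((z_{α/2} + z_β) / d)²

z_{α/2} = 1.960 (for α = 0.05, two-sided)
z_β = 1.645 (for power = 0.95)
d = 0.21

n = 2 · ((1.960 + 1.645) / 0.21)²
n = 2 · (17.167)²
n ≈ 589.41
Round up to the next whole number: n = 590 per group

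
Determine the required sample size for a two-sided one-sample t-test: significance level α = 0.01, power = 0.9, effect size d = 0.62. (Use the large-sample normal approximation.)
n = 39

Sample size formula (one-sample t-test, normal approximation):
n = ((z_{α/2} + z_β) / d)²

z_{α/2} = 2.576 (for α = 0.01, two-sided)
z_β = 1.282 (for power = 0.9)
d = 0.62

n = ((2.576 + 1.282) / 0.62)²
n = (6.223)²
n ≈ 38.73
Round up to the next whole number: n = 39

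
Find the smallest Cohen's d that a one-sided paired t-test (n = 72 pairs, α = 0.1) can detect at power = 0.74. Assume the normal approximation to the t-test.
d ≈ 0.23

Minimum detectable effect (paired t-test, normal approximation):
d = (z_α + z_β) / √n
d = (1.282 + 0.643) / √72
d = 1.925 / 8.485
d ≈ 0.23

By Cohen's convention (0.2 small / 0.5 medium / 0.8 large): small effect.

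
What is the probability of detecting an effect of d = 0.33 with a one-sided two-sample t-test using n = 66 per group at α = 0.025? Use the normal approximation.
Power ≈ 0.47

Power calculation (two-sample t-test, normal approximation):
z_β = d · √(n/2) - z_α
z_β = 0.33 · √(66/2) - 1.960
z_β = 0.33 · 5.745 - 1.960
z_β = -0.064

Power = Φ(z_β) = Φ(-0.064) ≈ 0.474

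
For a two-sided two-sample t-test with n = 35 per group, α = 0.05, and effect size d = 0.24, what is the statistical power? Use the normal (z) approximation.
Power ≈ 0.17

Power calculation (two-sample t-test, normal approximation):
z_β = d · √(n/2) - z_{α/2}
z_β = 0.24 · √(35/2) - 1.960
z_β = 0.24 · 4.183 - 1.960
z_β = -0.956

Power = Φ(z_β) = Φ(-0.956) ≈ 0.170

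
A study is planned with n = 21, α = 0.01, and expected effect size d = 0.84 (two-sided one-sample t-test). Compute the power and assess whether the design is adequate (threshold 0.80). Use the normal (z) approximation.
Power ≈ 0.90; the study is adequately powered (power ≥ 0.80)

Power calculation (one-sample t-test, normal approximation):
z_β = d · √n - z_{α/2}
z_β = 0.84 · √21 - 2.576
z_β = 0.84 · 4.583 - 2.576
z_β = 1.274

Power = Φ(z_β) = Φ(1.274) ≈ 0.899

Effect size d = 0.84 is large by Cohen's convention (0.2/0.5/0.8).

Threshold: power ≥ 0.80 is conventionally adequate.
Power ≈ 0.90 → the study is adequately powered (power ≥ 0.80).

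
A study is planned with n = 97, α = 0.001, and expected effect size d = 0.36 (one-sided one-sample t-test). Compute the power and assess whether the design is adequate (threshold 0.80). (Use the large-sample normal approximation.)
Power ≈ 0.68; the study is underpowered (power < 0.80)

Power calculation (one-sample t-test, normal approximation):
z_β = d · √n - z_α
z_β = 0.36 · √97 - 3.090
z_β = 0.36 · 9.849 - 3.090
z_β = 0.455

Power = Φ(z_β) = Φ(0.455) ≈ 0.676

Effect size d = 0.36 is small by Cohen's convention (0.2/0.5/0.8).

Threshold: power ≥ 0.80 is conventionally adequate.
Power ≈ 0.68 → the study is underpowered (power < 0.80).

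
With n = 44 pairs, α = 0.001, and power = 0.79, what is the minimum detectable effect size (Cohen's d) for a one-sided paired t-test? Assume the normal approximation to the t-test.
d ≈ 0.59

Minimum detectable effect (paired t-test, normal approximation):
d = (z_α + z_β) / √n
d = (3.090 + 0.806) / √44
d = 3.897 / 6.633
d ≈ 0.59

By Cohen's convention (0.2 small / 0.5 medium / 0.8 large): medium effect.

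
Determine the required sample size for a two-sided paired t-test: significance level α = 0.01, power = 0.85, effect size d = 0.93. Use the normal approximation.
n = 16 pairs

Sample size formula (paired t-test, normal approximation):
n = ((z_{α/2} + z_β) / d)²

z_{α/2} = 2.576 (for α = 0.01, two-sided)
z_β = 1.036 (for power = 0.85)
d = 0.93

n = ((2.576 + 1.036) / 0.93)²
n = (3.884)²
n ≈ 15.09
Round up to the next whole number: n = 16 pairs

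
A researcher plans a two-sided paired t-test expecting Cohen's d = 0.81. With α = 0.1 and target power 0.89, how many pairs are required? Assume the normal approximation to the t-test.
n = 13 pairs

Sample size formula (paired t-test, normal approximation):
n = ((z_{α/2} + z_β) / d)²

z_{α/2} = 1.645 (for α = 0.1, two-sided)
z_β = 1.227 (for power = 0.89)
d = 0.81

n = ((1.645 + 1.227) / 0.81)²
n = (3.546)²
n ≈ 12.57
Round up to the next whole number: n = 13 pairs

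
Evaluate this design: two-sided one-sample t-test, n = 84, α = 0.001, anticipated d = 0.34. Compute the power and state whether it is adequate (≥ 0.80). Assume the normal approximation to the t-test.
Power ≈ 0.43; the study is underpowered (power < 0.80)

Power calculation (one-sample t-test, normal approximation):
z_β = d · √n - z_{α/2}
z_β = 0.34 · √84 - 3.291
z_β = 0.34 · 9.165 - 3.291
z_β = -0.174

Power = Φ(z_β) = Φ(-0.174) ≈ 0.431

Effect size d = 0.34 is small by Cohen's convention (0.2/0.5/0.8).

Threshold: power ≥ 0.80 is conventionally adequate.
Power ≈ 0.43 → the study is underpowered (power < 0.80).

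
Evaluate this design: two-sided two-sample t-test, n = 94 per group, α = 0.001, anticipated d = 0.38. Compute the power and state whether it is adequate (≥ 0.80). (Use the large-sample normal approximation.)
Power ≈ 0.25; the study is underpowered (power < 0.80)

Power calculation (two-sample t-test, normal approximation):
z_β = d · √(n/2) - z_{α/2}
z_β = 0.38 · √(94/2) - 3.291
z_β = 0.38 · 6.856 - 3.291
z_β = -0.685

Power = Φ(z_β) = Φ(-0.685) ≈ 0.247

Effect size d = 0.38 is small by Cohen's convention (0.2/0.5/0.8).

Threshold: power ≥ 0.80 is conventionally adequate.
Power ≈ 0.25 → the study is underpowered (power < 0.80).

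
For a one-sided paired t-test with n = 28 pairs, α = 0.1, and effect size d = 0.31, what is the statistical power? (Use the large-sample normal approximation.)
Power ≈ 0.64

Power calculation (paired t-test, normal approximation):
z_β = d · √n - z_α
z_β = 0.31 · √28 - 1.282
z_β = 0.31 · 5.292 - 1.282
z_β = 0.359

Power = Φ(z_β) = Φ(0.359) ≈ 0.640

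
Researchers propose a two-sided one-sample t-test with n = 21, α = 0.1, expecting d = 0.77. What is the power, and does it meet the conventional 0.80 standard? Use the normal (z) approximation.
Power ≈ 0.97; the study is adequately powered (power ≥ 0.80)

Power calculation (one-sample t-test, normal approximation):
z_β = d · √n - z_{α/2}
z_β = 0.77 · √21 - 1.645
z_β = 0.77 · 4.583 - 1.645
z_β = 1.884

Power = Φ(z_β) = Φ(1.884) ≈ 0.970

Effect size d = 0.77 is medium by Cohen's convention (0.2/0.5/0.8).

Threshold: power ≥ 0.80 is conventionally adequate.
Power ≈ 0.97 → the study is adequately powered (power ≥ 0.80).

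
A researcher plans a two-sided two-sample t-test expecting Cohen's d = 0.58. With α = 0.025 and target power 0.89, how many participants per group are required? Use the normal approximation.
n = 72 per group

Sample size formula (two-sample t-test, normal approximation):
n = 2 · ((z_{α/2} + z_β) / d)²

z_{α/2} = 2.241 (for α = 0.025, two-sided)
z_β = 1.227 (for power = 0.89)
d = 0.58

n = 2 · ((2.241 + 1.227) / 0.58)²
n = 2 · (5.979)²
n ≈ 71.50
Round up to the next whole number: n = 72 per group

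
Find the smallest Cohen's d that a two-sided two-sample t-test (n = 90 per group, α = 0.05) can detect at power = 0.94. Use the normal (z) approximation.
d ≈ 0.52

Minimum detectable effect (two-sample t-test, normal approximation):
d = (z_{α/2} + z_β) / √(n/2)
d = (1.960 + 1.555) / √(90/2)
d = 3.515 / 6.708
d ≈ 0.52

By Cohen's convention (0.2 small / 0.5 medium / 0.8 large): medium effect.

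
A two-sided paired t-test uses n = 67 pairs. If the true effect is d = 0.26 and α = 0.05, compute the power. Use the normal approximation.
Power ≈ 0.57

Power calculation (paired t-test, normal approximation):
z_β = d · √n - z_{α/2}
z_β = 0.26 · √67 - 1.960
z_β = 0.26 · 8.185 - 1.960
z_β = 0.168

Power = Φ(z_β) = Φ(0.168) ≈ 0.567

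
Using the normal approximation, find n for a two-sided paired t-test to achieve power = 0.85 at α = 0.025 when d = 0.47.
n = 49 pairs

Sample size formula (paired t-test, normal approximation):
n = ((z_{α/2} + z_β) / d)²

z_{α/2} = 2.241 (for α = 0.025, two-sided)
z_β = 1.036 (for power = 0.85)
d = 0.47

n = ((2.241 + 1.036) / 0.47)²
n = (6.972)²
n ≈ 48.61
Round up to the next whole number: n = 49 pairs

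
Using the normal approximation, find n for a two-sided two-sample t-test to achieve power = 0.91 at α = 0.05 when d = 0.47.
n = 99 per group

Sample size formula (two-sample t-test, normal approximation):
n = 2 · ((z_{α/2} + z_β) / d)²

z_{α/2} = 1.960 (for α = 0.05, two-sided)
z_β = 1.341 (for power = 0.91)
d = 0.47

n = 2 · ((1.960 + 1.341) / 0.47)²
n = 2 · (7.023)²
n ≈ 98.65
Round up to the next whole number: n = 99 per group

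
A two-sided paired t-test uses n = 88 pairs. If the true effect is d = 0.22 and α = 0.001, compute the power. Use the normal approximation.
Power ≈ 0.11

Power calculation (paired t-test, normal approximation):
z_β = d · √n - z_{α/2}
z_β = 0.22 · √88 - 3.291
z_β = 0.22 · 9.381 - 3.291
z_β = -1.227

Power = Φ(z_β) = Φ(-1.227) ≈ 0.110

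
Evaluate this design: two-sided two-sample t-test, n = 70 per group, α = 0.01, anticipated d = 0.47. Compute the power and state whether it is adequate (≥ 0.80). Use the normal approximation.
Power ≈ 0.58; the study is underpowered (power < 0.80)

Power calculation (two-sample t-test, normal approximation):
z_β = d · √(n/2) - z_{α/2}
z_β = 0.47 · √(70/2) - 2.576
z_β = 0.47 · 5.916 - 2.576
z_β = 0.205

Power = Φ(z_β) = Φ(0.205) ≈ 0.581

Effect size d = 0.47 is small by Cohen's convention (0.2/0.5/0.8).

Threshold: power ≥ 0.80 is conventionally adequate.
Power ≈ 0.58 → the study is underpowered (power < 0.80).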